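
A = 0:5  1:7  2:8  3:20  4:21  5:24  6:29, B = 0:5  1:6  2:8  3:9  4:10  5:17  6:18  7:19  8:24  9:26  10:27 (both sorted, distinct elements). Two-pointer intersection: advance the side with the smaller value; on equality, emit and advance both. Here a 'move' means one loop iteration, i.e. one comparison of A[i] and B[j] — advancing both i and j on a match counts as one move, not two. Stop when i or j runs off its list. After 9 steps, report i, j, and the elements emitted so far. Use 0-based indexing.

i=3, j=8, emitted=[5, 8]

i=0 j=0: 5==5 emit, i++,j++
i=1 j=1: 7>6, j++
i=1 j=2: 7<8, i++
i=2 j=2: 8==8 emit, i++,j++
i=3 j=3: 20>9, j++
i=3 j=4: 20>10, j++
i=3 j=5: 20>17, j++
i=3 j=6: 20>18, j++
i=3 j=7: 20>19, j++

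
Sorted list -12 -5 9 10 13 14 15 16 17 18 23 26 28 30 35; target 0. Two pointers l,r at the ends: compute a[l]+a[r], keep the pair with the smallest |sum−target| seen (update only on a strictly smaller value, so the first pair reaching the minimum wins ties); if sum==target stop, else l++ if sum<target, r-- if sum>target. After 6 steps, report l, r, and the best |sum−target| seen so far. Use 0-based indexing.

l=0, r=8, best |Δ|=6

l=0 r=14: -12+35=23 d=23 *, r--
l=0 r=13: -12+30=18 d=18 *, r--
l=0 r=12: -12+28=16 d=16 *, r--
l=0 r=11: -12+26=14 d=14 *, r--
l=0 r=10: -12+23=11 d=11 *, r--
l=0 r=9: -12+18=6 d=6 *, r--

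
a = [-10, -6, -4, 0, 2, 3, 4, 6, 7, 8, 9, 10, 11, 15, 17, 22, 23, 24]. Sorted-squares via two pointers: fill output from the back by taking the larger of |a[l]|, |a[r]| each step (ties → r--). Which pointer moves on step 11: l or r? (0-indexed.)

[0,17] |-10|<=|24| out[17]=576 → r--
[0,16] |-10|<=|23| out[16]=529 → r--
[0,15] |-10|<=|22| out[15]=484 → r--
[0,14] |-10|<=|17| out[14]=289 → r--
[0,13] |-10|<=|15| out[13]=225 → r--
[0,12] |-10|<=|11| out[12]=121 → r--
[0,11] |-10|<=|10| out[11]=100 → r--
[0,10] |-10|>|9| out[10]=100 → l++
[1,10] |-6|<=|9| out[9]=81 → r--
[1,9] |-6|<=|8| out[8]=64 → r--
[1,8] |-6|<=|7| out[7]=49 → r--

r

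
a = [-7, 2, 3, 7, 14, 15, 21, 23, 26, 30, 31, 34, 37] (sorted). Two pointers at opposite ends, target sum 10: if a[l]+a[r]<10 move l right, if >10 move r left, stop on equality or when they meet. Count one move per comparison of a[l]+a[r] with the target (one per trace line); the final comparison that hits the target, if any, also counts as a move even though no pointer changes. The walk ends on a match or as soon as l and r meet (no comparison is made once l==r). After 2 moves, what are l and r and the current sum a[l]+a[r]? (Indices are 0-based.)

l=0, r=10, sum=24

[0,12] -7+37=30 >10 → r--
[0,11] -7+34=27 >10 → r--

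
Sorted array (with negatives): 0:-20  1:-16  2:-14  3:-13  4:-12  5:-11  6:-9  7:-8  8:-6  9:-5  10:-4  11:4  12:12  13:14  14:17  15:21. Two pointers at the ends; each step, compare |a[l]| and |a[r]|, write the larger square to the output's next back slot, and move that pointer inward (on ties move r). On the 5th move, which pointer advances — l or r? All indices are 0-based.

r

l=0 r=15: |-20|<=|21| out[15]=441, r--
l=0 r=14: |-20|>|17| out[14]=400, l++
l=1 r=14: |-16|<=|17| out[13]=289, r--
l=1 r=13: |-16|>|14| out[12]=256, l++
l=2 r=13: |-14|<=|14| out[11]=196, r--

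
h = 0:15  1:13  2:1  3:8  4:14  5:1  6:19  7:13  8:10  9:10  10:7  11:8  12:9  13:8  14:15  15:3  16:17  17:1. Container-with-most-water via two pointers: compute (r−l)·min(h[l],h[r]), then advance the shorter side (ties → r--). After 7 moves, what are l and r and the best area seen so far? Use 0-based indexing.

l=0 r=17: min(15,1)*17=17 best=17 *, r--
l=0 r=16: min(15,17)*16=240 best=240 *, l++
l=1 r=16: min(13,17)*15=195 best=240, l++
l=2 r=16: min(1,17)*14=14 best=240, l++
l=3 r=16: min(8,17)*13=104 best=240, l++
l=4 r=16: min(14,17)*12=168 best=240, l++
l=5 r=16: min(1,17)*11=11 best=240, l++

l=6, r=16, best area=240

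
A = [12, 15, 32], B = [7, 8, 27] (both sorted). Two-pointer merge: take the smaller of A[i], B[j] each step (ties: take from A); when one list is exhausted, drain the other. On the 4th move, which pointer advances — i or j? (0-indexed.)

[i=0,j=0] A[i]=12>B[j]=7 take 7 → j++
[i=0,j=1] A[i]=12>B[j]=8 take 8 → j++
[i=0,j=2] A[i]=12<=B[j]=27 take 12 → i++
[i=1,j=2] A[i]=15<=B[j]=27 take 15 → i++

i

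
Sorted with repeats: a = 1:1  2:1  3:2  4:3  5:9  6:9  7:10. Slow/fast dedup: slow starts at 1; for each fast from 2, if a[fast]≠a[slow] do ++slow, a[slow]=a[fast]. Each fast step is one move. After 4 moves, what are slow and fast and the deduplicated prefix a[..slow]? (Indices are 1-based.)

slow=1 fast=2: a[fast]=1=a[slow] dup, fast++
slow=1 fast=3: a[fast]=2≠a[slow]=1 write a[2]=2, slow++,fast++
slow=2 fast=4: a[fast]=3≠a[slow]=2 write a[3]=3, slow++,fast++
slow=3 fast=5: a[fast]=9≠a[slow]=3 write a[4]=9, slow++,fast++

slow=4, fast=6, prefix=[1, 2, 3, 9]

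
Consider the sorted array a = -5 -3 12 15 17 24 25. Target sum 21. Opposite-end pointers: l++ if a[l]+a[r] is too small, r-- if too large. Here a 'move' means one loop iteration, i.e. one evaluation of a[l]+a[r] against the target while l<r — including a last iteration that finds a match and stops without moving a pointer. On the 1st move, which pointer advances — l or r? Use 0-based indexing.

l

[0,6] -5+25=20 <21 → l++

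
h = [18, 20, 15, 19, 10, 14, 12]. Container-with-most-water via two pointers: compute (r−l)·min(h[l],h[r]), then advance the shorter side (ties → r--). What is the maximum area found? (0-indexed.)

max area = 72

l=0 r=6: min(18,12)*6=72 best=72 *, r--
l=0 r=5: min(18,14)*5=70 best=72, r--
l=0 r=4: min(18,10)*4=40 best=72, r--
l=0 r=3: min(18,19)*3=54 best=72, l++
l=1 r=3: min(20,19)*2=38 best=72, r--
l=1 r=2: min(20,15)*1=15 best=72, r--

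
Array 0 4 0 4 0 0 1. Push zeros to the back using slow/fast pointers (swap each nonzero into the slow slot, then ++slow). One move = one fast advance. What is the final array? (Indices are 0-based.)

[4, 4, 1, 0, 0, 0, 0]

(s=0,f=0) a[fast]=0 → fast++
(s=0,f=1) a[fast]=4≠0 swap→a[0]=4 → slow++,fast++
(s=1,f=2) a[fast]=0 → fast++
(s=1,f=3) a[fast]=4≠0 swap→a[1]=4 → slow++,fast++
(s=2,f=4) a[fast]=0 → fast++
(s=2,f=5) a[fast]=0 → fast++
(s=2,f=6) a[fast]=1≠0 swap→a[2]=1 → slow++,fast++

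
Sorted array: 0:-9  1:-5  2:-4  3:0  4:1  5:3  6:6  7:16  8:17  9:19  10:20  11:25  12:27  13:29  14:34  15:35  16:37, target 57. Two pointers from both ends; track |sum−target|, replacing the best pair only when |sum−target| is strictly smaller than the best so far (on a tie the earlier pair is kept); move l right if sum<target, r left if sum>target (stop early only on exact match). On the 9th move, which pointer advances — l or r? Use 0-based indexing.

l

l=0 r=16: -9+37=28 d=29 *, l++
l=1 r=16: -5+37=32 d=25 *, l++
l=2 r=16: -4+37=33 d=24 *, l++
l=3 r=16: 0+37=37 d=20 *, l++
l=4 r=16: 1+37=38 d=19 *, l++
l=5 r=16: 3+37=40 d=17 *, l++
l=6 r=16: 6+37=43 d=14 *, l++
l=7 r=16: 16+37=53 d=4 *, l++
l=8 r=16: 17+37=54 d=3 *, l++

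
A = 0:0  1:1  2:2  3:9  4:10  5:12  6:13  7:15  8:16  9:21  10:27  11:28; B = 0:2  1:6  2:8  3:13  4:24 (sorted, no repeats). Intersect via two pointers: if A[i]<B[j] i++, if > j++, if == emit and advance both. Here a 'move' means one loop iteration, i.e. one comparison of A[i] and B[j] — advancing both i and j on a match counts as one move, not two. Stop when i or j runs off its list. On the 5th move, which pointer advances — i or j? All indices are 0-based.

j

[i=0,j=0] 0<2 → i++
[i=1,j=0] 1<2 → i++
[i=2,j=0] 2==2 emit → i++,j++
[i=3,j=1] 9>6 → j++
[i=3,j=2] 9>8 → j++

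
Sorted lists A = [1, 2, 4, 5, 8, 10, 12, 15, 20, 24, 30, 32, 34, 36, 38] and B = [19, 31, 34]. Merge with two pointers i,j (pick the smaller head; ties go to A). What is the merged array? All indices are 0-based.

[1, 2, 4, 5, 8, 10, 12, 15, 19, 20, 24, 30, 31, 32, 34, 34, 36, 38]

i=0 j=0: A[i]=1<=B[j]=19 take 1, i++
i=1 j=0: A[i]=2<=B[j]=19 take 2, i++
i=2 j=0: A[i]=4<=B[j]=19 take 4, i++
i=3 j=0: A[i]=5<=B[j]=19 take 5, i++
i=4 j=0: A[i]=8<=B[j]=19 take 8, i++
i=5 j=0: A[i]=10<=B[j]=19 take 10, i++
i=6 j=0: A[i]=12<=B[j]=19 take 12, i++
i=7 j=0: A[i]=15<=B[j]=19 take 15, i++
i=8 j=0: A[i]=20>B[j]=19 take 19, j++
i=8 j=1: A[i]=20<=B[j]=31 take 20, i++
i=9 j=1: A[i]=24<=B[j]=31 take 24, i++
i=10 j=1: A[i]=30<=B[j]=31 take 30, i++
i=11 j=1: A[i]=32>B[j]=31 take 31, j++
i=11 j=2: A[i]=32<=B[j]=34 take 32, i++
i=12 j=2: A[i]=34<=B[j]=34 take 34, i++
i=13 j=2: A[i]=36>B[j]=34 take 34, j++
i=13 j=3: B done, take A[i]=36, i++
i=14 j=3: B done, take A[i]=38, i++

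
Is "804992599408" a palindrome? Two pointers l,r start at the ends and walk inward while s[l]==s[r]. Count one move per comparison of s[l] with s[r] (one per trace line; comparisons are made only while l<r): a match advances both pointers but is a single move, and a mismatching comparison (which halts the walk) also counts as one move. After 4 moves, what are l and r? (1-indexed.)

l=5, r=8

[1,12] '8'=='8' → l++,r--
[2,11] '0'=='0' → l++,r--
[3,10] '4'=='4' → l++,r--
[4,9] '9'=='9' → l++,r--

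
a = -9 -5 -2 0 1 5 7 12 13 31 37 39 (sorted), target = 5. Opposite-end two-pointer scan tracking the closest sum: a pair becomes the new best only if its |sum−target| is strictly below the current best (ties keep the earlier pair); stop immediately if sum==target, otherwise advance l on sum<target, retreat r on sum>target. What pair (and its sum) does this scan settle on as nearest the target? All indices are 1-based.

pair (-2, 7) with sum 5 (|Δ|=0)

[1,12] -9+39=30 d=25 * → r--
[1,11] -9+37=28 d=23 * → r--
[1,10] -9+31=22 d=17 * → r--
[1,9] -9+13=4 d=1 * → l++
[2,9] -5+13=8 d=3 → r--
[2,8] -5+12=7 d=2 → r--
[2,7] -5+7=2 d=3 → l++
[3,7] -2+7=5 d=0 * → stop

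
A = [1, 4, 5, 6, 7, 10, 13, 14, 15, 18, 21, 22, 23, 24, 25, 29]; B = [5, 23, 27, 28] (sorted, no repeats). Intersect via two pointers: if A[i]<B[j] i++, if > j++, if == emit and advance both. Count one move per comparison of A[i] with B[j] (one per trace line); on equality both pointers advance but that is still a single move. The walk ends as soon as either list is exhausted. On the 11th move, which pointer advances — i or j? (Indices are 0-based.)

i=0 j=0: 1<5, i++
i=1 j=0: 4<5, i++
i=2 j=0: 5==5 emit, i++,j++
i=3 j=1: 6<23, i++
i=4 j=1: 7<23, i++
i=5 j=1: 10<23, i++
i=6 j=1: 13<23, i++
i=7 j=1: 14<23, i++
i=8 j=1: 15<23, i++
i=9 j=1: 18<23, i++
i=10 j=1: 21<23, i++

i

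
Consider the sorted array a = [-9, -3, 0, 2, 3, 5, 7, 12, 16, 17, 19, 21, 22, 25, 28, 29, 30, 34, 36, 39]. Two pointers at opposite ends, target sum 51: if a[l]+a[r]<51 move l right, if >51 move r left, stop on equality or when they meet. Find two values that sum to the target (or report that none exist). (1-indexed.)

[1,20] -9+39=30 <51 → l++
[2,20] -3+39=36 <51 → l++
[3,20] 0+39=39 <51 → l++
[4,20] 2+39=41 <51 → l++
[5,20] 3+39=42 <51 → l++
[6,20] 5+39=44 <51 → l++
[7,20] 7+39=46 <51 → l++
[8,20] 12+39=51 → found

(12, 39)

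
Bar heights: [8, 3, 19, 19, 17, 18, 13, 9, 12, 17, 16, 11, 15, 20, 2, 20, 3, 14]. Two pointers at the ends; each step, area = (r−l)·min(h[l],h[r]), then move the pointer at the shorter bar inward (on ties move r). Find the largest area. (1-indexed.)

[1,18] min(8,14)*17=136 best=136 * → l++
[2,18] min(3,14)*16=48 best=136 → l++
[3,18] min(19,14)*15=210 best=210 * → r--
[3,17] min(19,3)*14=42 best=210 → r--
[3,16] min(19,20)*13=247 best=247 * → l++
[4,16] min(19,20)*12=228 best=247 → l++
[5,16] min(17,20)*11=187 best=247 → l++
[6,16] min(18,20)*10=180 best=247 → l++
[7,16] min(13,20)*9=117 best=247 → l++
[8,16] min(9,20)*8=72 best=247 → l++
[9,16] min(12,20)*7=84 best=247 → l++
[10,16] min(17,20)*6=102 best=247 → l++
[11,16] min(16,20)*5=80 best=247 → l++
[12,16] min(11,20)*4=44 best=247 → l++
[13,16] min(15,20)*3=45 best=247 → l++
[14,16] min(20,20)*2=40 best=247 → r--
[14,15] min(20,2)*1=2 best=247 → r--

max area = 247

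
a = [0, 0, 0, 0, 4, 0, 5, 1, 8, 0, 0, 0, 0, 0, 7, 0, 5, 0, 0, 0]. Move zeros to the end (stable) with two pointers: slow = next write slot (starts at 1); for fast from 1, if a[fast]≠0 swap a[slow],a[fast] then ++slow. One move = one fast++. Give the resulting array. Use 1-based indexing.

[4, 5, 1, 8, 7, 5, 0, 0, 0, 0, 0, 0, 0, 0, 0, 0, 0, 0, 0, 0]

(s=1,f=1) a[fast]=0 → fast++
(s=1,f=2) a[fast]=0 → fast++
(s=1,f=3) a[fast]=0 → fast++
(s=1,f=4) a[fast]=0 → fast++
(s=1,f=5) a[fast]=4≠0 swap→a[1]=4 → slow++,fast++
(s=2,f=6) a[fast]=0 → fast++
(s=2,f=7) a[fast]=5≠0 swap→a[2]=5 → slow++,fast++
(s=3,f=8) a[fast]=1≠0 swap→a[3]=1 → slow++,fast++
(s=4,f=9) a[fast]=8≠0 swap→a[4]=8 → slow++,fast++
(s=5,f=10) a[fast]=0 → fast++
(s=5,f=11) a[fast]=0 → fast++
(s=5,f=12) a[fast]=0 → fast++
(s=5,f=13) a[fast]=0 → fast++
(s=5,f=14) a[fast]=0 → fast++
(s=5,f=15) a[fast]=7≠0 swap→a[5]=7 → slow++,fast++
(s=6,f=16) a[fast]=0 → fast++
(s=6,f=17) a[fast]=5≠0 swap→a[6]=5 → slow++,fast++
(s=7,f=18) a[fast]=0 → fast++
(s=7,f=19) a[fast]=0 → fast++
(s=7,f=20) a[fast]=0 → fast++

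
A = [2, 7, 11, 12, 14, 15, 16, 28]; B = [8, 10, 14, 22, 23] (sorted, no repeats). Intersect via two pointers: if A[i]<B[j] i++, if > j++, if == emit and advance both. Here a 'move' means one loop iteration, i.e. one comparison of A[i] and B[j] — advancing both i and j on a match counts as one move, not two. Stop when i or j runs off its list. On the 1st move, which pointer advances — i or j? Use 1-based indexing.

i

i=1 j=1: 2<8, i++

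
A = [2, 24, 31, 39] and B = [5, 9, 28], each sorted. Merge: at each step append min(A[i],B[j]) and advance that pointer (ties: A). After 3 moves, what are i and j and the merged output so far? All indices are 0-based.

i=1, j=2, merged so far=[2, 5, 9]

[i=0,j=0] A[i]=2<=B[j]=5 take 2 → i++
[i=1,j=0] A[i]=24>B[j]=5 take 5 → j++
[i=1,j=1] A[i]=24>B[j]=9 take 9 → j++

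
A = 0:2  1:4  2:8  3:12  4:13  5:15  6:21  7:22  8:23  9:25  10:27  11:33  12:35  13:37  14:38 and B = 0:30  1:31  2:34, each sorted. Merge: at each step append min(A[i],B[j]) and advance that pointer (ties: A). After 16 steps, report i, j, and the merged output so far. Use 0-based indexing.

[i=0,j=0] A[i]=2<=B[j]=30 take 2 → i++
[i=1,j=0] A[i]=4<=B[j]=30 take 4 → i++
[i=2,j=0] A[i]=8<=B[j]=30 take 8 → i++
[i=3,j=0] A[i]=12<=B[j]=30 take 12 → i++
[i=4,j=0] A[i]=13<=B[j]=30 take 13 → i++
[i=5,j=0] A[i]=15<=B[j]=30 take 15 → i++
[i=6,j=0] A[i]=21<=B[j]=30 take 21 → i++
[i=7,j=0] A[i]=22<=B[j]=30 take 22 → i++
[i=8,j=0] A[i]=23<=B[j]=30 take 23 → i++
[i=9,j=0] A[i]=25<=B[j]=30 take 25 → i++
[i=10,j=0] A[i]=27<=B[j]=30 take 27 → i++
[i=11,j=0] A[i]=33>B[j]=30 take 30 → j++
[i=11,j=1] A[i]=33>B[j]=31 take 31 → j++
[i=11,j=2] A[i]=33<=B[j]=34 take 33 → i++
[i=12,j=2] A[i]=35>B[j]=34 take 34 → j++
[i=12,j=3] B done, take A[i]=35 → i++

i=13, j=3, merged so far=[2, 4, 8, 12, 13, 15, 21, 22, 23, 25, 27, 30, 31, 33, 34, 35]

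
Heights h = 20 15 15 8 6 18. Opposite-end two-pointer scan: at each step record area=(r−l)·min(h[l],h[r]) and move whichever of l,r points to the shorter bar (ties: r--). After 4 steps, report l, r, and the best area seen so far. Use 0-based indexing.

l=0, r=1, best area=90

l=0 r=5: min(20,18)*5=90 best=90 *, r--
l=0 r=4: min(20,6)*4=24 best=90, r--
l=0 r=3: min(20,8)*3=24 best=90, r--
l=0 r=2: min(20,15)*2=30 best=90, r--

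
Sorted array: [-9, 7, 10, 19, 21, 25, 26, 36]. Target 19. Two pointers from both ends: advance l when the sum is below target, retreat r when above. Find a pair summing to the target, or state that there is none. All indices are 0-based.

no pair

l=0 r=7: -9+36=27 >19, r--
l=0 r=6: -9+26=17 <19, l++
l=1 r=6: 7+26=33 >19, r--
l=1 r=5: 7+25=32 >19, r--
l=1 r=4: 7+21=28 >19, r--
l=1 r=3: 7+19=26 >19, r--
l=1 r=2: 7+10=17 <19, l++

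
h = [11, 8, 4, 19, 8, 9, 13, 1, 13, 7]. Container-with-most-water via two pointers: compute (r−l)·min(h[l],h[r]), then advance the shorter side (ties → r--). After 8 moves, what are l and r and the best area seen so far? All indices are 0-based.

l=3, r=4, best area=88

l=0 r=9: min(11,7)*9=63 best=63 *, r--
l=0 r=8: min(11,13)*8=88 best=88 *, l++
l=1 r=8: min(8,13)*7=56 best=88, l++
l=2 r=8: min(4,13)*6=24 best=88, l++
l=3 r=8: min(19,13)*5=65 best=88, r--
l=3 r=7: min(19,1)*4=4 best=88, r--
l=3 r=6: min(19,13)*3=39 best=88, r--
l=3 r=5: min(19,9)*2=18 best=88, r--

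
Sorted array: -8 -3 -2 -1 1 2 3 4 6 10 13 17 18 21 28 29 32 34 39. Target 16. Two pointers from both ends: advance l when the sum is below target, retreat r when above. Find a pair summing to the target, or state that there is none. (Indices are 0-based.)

(-2, 18)

l=0 r=18: -8+39=31 >16, r--
l=0 r=17: -8+34=26 >16, r--
l=0 r=16: -8+32=24 >16, r--
l=0 r=15: -8+29=21 >16, r--
l=0 r=14: -8+28=20 >16, r--
l=0 r=13: -8+21=13 <16, l++
l=1 r=13: -3+21=18 >16, r--
l=1 r=12: -3+18=15 <16, l++
l=2 r=12: -2+18=16, found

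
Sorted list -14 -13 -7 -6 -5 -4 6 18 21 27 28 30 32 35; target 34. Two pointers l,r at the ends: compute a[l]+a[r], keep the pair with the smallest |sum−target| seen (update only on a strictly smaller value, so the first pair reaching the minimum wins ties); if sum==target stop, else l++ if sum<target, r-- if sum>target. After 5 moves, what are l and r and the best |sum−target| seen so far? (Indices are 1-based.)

l=1 r=14: -14+35=21 d=13 *, l++
l=2 r=14: -13+35=22 d=12 *, l++
l=3 r=14: -7+35=28 d=6 *, l++
l=4 r=14: -6+35=29 d=5 *, l++
l=5 r=14: -5+35=30 d=4 *, l++

l=6, r=14, best |Δ|=4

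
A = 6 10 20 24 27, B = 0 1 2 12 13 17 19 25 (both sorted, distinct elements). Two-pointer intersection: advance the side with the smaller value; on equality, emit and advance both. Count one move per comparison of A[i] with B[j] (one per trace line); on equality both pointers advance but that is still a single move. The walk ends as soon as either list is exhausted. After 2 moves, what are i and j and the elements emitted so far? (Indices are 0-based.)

[i=0,j=0] 6>0 → j++
[i=0,j=1] 6>1 → j++

i=0, j=2, emitted=[]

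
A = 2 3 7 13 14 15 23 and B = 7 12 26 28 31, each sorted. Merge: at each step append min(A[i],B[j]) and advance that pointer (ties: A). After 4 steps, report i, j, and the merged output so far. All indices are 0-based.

[i=0,j=0] A[i]=2<=B[j]=7 take 2 → i++
[i=1,j=0] A[i]=3<=B[j]=7 take 3 → i++
[i=2,j=0] A[i]=7<=B[j]=7 take 7 → i++
[i=3,j=0] A[i]=13>B[j]=7 take 7 → j++

i=3, j=1, merged so far=[2, 3, 7, 7]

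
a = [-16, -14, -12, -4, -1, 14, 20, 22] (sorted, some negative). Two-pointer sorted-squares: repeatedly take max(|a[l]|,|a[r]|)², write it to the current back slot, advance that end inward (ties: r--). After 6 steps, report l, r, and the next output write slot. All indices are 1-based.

[1,8] |-16|<=|22| out[8]=484 → r--
[1,7] |-16|<=|20| out[7]=400 → r--
[1,6] |-16|>|14| out[6]=256 → l++
[2,6] |-14|<=|14| out[5]=196 → r--
[2,5] |-14|>|-1| out[4]=196 → l++
[3,5] |-12|>|-1| out[3]=144 → l++

l=4, r=5, next write slot=2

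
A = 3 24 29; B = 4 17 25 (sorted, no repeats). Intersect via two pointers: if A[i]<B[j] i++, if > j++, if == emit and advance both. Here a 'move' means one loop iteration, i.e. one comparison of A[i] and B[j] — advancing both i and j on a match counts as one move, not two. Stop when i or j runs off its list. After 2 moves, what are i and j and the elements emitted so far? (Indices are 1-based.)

i=1 j=1: 3<4, i++
i=2 j=1: 24>4, j++

i=2, j=2, emitted=[]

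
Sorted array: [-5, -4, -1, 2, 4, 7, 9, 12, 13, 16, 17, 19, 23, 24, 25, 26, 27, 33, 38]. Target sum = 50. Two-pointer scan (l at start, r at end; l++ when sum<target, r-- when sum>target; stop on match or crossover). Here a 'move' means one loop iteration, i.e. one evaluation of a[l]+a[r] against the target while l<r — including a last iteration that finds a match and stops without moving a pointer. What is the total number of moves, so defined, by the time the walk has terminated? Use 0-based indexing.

8 moves

l=0 r=18: -5+38=33 <50, l++
l=1 r=18: -4+38=34 <50, l++
l=2 r=18: -1+38=37 <50, l++
l=3 r=18: 2+38=40 <50, l++
l=4 r=18: 4+38=42 <50, l++
l=5 r=18: 7+38=45 <50, l++
l=6 r=18: 9+38=47 <50, l++
l=7 r=18: 12+38=50, found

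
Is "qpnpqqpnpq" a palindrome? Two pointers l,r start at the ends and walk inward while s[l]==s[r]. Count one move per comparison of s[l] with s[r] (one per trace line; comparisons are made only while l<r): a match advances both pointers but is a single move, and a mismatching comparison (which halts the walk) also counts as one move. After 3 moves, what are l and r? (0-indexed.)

[0,9] 'q'=='q' → l++,r--
[1,8] 'p'=='p' → l++,r--
[2,7] 'n'=='n' → l++,r--

l=3, r=6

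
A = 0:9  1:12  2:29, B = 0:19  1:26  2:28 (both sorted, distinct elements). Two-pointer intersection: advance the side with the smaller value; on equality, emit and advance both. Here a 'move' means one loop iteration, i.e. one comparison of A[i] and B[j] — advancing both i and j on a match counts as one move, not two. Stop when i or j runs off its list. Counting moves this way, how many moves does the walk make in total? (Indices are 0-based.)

5 moves

[i=0,j=0] 9<19 → i++
[i=1,j=0] 12<19 → i++
[i=2,j=0] 29>19 → j++
[i=2,j=1] 29>26 → j++
[i=2,j=2] 29>28 → j++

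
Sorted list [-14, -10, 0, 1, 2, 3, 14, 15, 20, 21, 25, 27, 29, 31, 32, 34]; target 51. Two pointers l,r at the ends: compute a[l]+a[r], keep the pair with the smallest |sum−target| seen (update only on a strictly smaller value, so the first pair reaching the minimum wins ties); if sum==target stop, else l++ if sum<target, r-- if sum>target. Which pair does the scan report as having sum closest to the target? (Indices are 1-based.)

pair (20, 31) with sum 51 (|Δ|=0)

l=1 r=16: -14+34=20 d=31 *, l++
l=2 r=16: -10+34=24 d=27 *, l++
l=3 r=16: 0+34=34 d=17 *, l++
l=4 r=16: 1+34=35 d=16 *, l++
l=5 r=16: 2+34=36 d=15 *, l++
l=6 r=16: 3+34=37 d=14 *, l++
l=7 r=16: 14+34=48 d=3 *, l++
l=8 r=16: 15+34=49 d=2 *, l++
l=9 r=16: 20+34=54 d=3, r--
l=9 r=15: 20+32=52 d=1 *, r--
l=9 r=14: 20+31=51 d=0 *, stop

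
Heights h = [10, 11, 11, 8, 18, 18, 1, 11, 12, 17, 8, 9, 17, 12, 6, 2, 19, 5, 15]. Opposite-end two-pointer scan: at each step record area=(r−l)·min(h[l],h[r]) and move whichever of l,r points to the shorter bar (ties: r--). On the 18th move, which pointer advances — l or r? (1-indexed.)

[1,19] min(10,15)*18=180 best=180 * → l++
[2,19] min(11,15)*17=187 best=187 * → l++
[3,19] min(11,15)*16=176 best=187 → l++
[4,19] min(8,15)*15=120 best=187 → l++
[5,19] min(18,15)*14=210 best=210 * → r--
[5,18] min(18,5)*13=65 best=210 → r--
[5,17] min(18,19)*12=216 best=216 * → l++
[6,17] min(18,19)*11=198 best=216 → l++
[7,17] min(1,19)*10=10 best=216 → l++
[8,17] min(11,19)*9=99 best=216 → l++
[9,17] min(12,19)*8=96 best=216 → l++
[10,17] min(17,19)*7=119 best=216 → l++
[11,17] min(8,19)*6=48 best=216 → l++
[12,17] min(9,19)*5=45 best=216 → l++
[13,17] min(17,19)*4=68 best=216 → l++
[14,17] min(12,19)*3=36 best=216 → l++
[15,17] min(6,19)*2=12 best=216 → l++
[16,17] min(2,19)*1=2 best=216 → l++

l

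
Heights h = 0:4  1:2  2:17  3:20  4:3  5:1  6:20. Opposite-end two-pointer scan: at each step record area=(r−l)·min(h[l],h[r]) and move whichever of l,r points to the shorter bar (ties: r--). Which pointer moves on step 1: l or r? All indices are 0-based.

l

l=0 r=6: min(4,20)*6=24 best=24 *, l++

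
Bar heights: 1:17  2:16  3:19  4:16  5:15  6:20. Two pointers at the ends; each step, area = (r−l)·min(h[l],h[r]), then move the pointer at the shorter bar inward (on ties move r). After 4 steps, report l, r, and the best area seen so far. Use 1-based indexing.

l=5, r=6, best area=85

[1,6] min(17,20)*5=85 best=85 * → l++
[2,6] min(16,20)*4=64 best=85 → l++
[3,6] min(19,20)*3=57 best=85 → l++
[4,6] min(16,20)*2=32 best=85 → l++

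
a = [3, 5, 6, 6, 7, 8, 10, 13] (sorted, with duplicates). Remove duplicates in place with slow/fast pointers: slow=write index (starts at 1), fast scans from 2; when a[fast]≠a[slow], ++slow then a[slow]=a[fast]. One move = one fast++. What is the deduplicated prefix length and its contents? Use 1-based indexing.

length 7; prefix = [3, 5, 6, 7, 8, 10, 13]

slow=1 fast=2: a[fast]=5≠a[slow]=3 write a[2]=5, slow++,fast++
slow=2 fast=3: a[fast]=6≠a[slow]=5 write a[3]=6, slow++,fast++
slow=3 fast=4: a[fast]=6=a[slow] dup, fast++
slow=3 fast=5: a[fast]=7≠a[slow]=6 write a[4]=7, slow++,fast++
slow=4 fast=6: a[fast]=8≠a[slow]=7 write a[5]=8, slow++,fast++
slow=5 fast=7: a[fast]=10≠a[slow]=8 write a[6]=10, slow++,fast++
slow=6 fast=8: a[fast]=13≠a[slow]=10 write a[7]=13, slow++,fast++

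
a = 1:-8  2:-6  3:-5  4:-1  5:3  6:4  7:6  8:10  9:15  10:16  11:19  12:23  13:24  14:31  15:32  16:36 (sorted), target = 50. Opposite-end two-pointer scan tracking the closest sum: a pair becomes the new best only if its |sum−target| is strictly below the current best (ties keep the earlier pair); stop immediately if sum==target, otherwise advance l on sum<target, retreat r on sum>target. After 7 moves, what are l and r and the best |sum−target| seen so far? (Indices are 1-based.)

l=8, r=16, best |Δ|=8

[1,16] -8+36=28 d=22 * → l++
[2,16] -6+36=30 d=20 * → l++
[3,16] -5+36=31 d=19 * → l++
[4,16] -1+36=35 d=15 * → l++
[5,16] 3+36=39 d=11 * → l++
[6,16] 4+36=40 d=10 * → l++
[7,16] 6+36=42 d=8 * → l++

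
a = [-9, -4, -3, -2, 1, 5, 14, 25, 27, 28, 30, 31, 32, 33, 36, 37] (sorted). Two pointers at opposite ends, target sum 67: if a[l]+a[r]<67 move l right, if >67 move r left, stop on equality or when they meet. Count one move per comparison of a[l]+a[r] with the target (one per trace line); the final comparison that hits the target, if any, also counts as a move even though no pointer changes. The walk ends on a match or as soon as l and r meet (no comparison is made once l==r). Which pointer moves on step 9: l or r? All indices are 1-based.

l

[1,16] -9+37=28 <67 → l++
[2,16] -4+37=33 <67 → l++
[3,16] -3+37=34 <67 → l++
[4,16] -2+37=35 <67 → l++
[5,16] 1+37=38 <67 → l++
[6,16] 5+37=42 <67 → l++
[7,16] 14+37=51 <67 → l++
[8,16] 25+37=62 <67 → l++
[9,16] 27+37=64 <67 → l++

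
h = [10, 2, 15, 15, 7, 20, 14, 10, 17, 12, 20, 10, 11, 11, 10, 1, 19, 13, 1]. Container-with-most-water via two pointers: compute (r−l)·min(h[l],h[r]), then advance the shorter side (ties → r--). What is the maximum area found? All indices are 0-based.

max area = 210

[0,18] min(10,1)*18=18 best=18 * → r--
[0,17] min(10,13)*17=170 best=170 * → l++
[1,17] min(2,13)*16=32 best=170 → l++
[2,17] min(15,13)*15=195 best=195 * → r--
[2,16] min(15,19)*14=210 best=210 * → l++
[3,16] min(15,19)*13=195 best=210 → l++
[4,16] min(7,19)*12=84 best=210 → l++
[5,16] min(20,19)*11=209 best=210 → r--
[5,15] min(20,1)*10=10 best=210 → r--
[5,14] min(20,10)*9=90 best=210 → r--
[5,13] min(20,11)*8=88 best=210 → r--
[5,12] min(20,11)*7=77 best=210 → r--
[5,11] min(20,10)*6=60 best=210 → r--
[5,10] min(20,20)*5=100 best=210 → r--
[5,9] min(20,12)*4=48 best=210 → r--
[5,8] min(20,17)*3=51 best=210 → r--
[5,7] min(20,10)*2=20 best=210 → r--
[5,6] min(20,14)*1=14 best=210 → r--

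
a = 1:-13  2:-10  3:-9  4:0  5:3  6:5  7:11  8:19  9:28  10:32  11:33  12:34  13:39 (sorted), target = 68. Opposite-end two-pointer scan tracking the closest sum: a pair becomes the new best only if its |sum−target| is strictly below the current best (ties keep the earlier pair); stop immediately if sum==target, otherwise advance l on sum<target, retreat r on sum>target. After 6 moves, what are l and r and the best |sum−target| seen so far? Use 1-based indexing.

l=7, r=13, best |Δ|=24

[1,13] -13+39=26 d=42 * → l++
[2,13] -10+39=29 d=39 * → l++
[3,13] -9+39=30 d=38 * → l++
[4,13] 0+39=39 d=29 * → l++
[5,13] 3+39=42 d=26 * → l++
[6,13] 5+39=44 d=24 * → l++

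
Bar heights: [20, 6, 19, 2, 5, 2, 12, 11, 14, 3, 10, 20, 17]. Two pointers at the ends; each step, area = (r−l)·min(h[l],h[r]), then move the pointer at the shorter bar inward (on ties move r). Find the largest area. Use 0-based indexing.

max area = 220

[0,12] min(20,17)*12=204 best=204 * → r--
[0,11] min(20,20)*11=220 best=220 * → r--
[0,10] min(20,10)*10=100 best=220 → r--
[0,9] min(20,3)*9=27 best=220 → r--
[0,8] min(20,14)*8=112 best=220 → r--
[0,7] min(20,11)*7=77 best=220 → r--
[0,6] min(20,12)*6=72 best=220 → r--
[0,5] min(20,2)*5=10 best=220 → r--
[0,4] min(20,5)*4=20 best=220 → r--
[0,3] min(20,2)*3=6 best=220 → r--
[0,2] min(20,19)*2=38 best=220 → r--
[0,1] min(20,6)*1=6 best=220 → r--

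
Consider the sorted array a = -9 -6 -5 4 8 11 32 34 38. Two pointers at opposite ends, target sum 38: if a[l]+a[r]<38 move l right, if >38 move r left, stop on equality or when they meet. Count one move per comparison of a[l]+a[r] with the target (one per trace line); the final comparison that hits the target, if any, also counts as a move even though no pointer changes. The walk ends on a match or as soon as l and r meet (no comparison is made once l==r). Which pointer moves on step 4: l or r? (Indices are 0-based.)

l=0 r=8: -9+38=29 <38, l++
l=1 r=8: -6+38=32 <38, l++
l=2 r=8: -5+38=33 <38, l++
l=3 r=8: 4+38=42 >38, r--

r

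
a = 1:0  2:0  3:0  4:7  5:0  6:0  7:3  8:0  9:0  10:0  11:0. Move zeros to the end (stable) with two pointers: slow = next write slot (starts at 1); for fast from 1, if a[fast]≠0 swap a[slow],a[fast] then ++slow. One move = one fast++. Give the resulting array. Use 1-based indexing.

[7, 3, 0, 0, 0, 0, 0, 0, 0, 0, 0]

slow=1 fast=1: a[fast]=0, fast++
slow=1 fast=2: a[fast]=0, fast++
slow=1 fast=3: a[fast]=0, fast++
slow=1 fast=4: a[fast]=7≠0 swap→a[1]=7, slow++,fast++
slow=2 fast=5: a[fast]=0, fast++
slow=2 fast=6: a[fast]=0, fast++
slow=2 fast=7: a[fast]=3≠0 swap→a[2]=3, slow++,fast++
slow=3 fast=8: a[fast]=0, fast++
slow=3 fast=9: a[fast]=0, fast++
slow=3 fast=10: a[fast]=0, fast++
slow=3 fast=11: a[fast]=0, fast++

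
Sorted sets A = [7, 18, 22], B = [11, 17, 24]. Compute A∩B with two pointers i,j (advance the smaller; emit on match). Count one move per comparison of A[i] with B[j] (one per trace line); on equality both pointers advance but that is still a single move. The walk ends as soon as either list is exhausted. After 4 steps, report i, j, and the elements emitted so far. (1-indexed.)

i=3, j=3, emitted=[]

[i=1,j=1] 7<11 → i++
[i=2,j=1] 18>11 → j++
[i=2,j=2] 18>17 → j++
[i=2,j=3] 18<24 → i++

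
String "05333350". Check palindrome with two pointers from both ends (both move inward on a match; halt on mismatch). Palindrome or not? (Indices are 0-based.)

palindrome

[0,7] '0'=='0' → l++,r--
[1,6] '5'=='5' → l++,r--
[2,5] '3'=='3' → l++,r--
[3,4] '3'=='3' → l++,r--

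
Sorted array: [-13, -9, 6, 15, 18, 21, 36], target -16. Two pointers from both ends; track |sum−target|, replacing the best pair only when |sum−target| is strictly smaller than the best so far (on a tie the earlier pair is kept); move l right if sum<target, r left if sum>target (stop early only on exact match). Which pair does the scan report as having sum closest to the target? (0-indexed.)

[0,6] -13+36=23 d=39 * → r--
[0,5] -13+21=8 d=24 * → r--
[0,4] -13+18=5 d=21 * → r--
[0,3] -13+15=2 d=18 * → r--
[0,2] -13+6=-7 d=9 * → r--
[0,1] -13+-9=-22 d=6 * → l++

pair (-13, -9) with sum -22 (|Δ|=6)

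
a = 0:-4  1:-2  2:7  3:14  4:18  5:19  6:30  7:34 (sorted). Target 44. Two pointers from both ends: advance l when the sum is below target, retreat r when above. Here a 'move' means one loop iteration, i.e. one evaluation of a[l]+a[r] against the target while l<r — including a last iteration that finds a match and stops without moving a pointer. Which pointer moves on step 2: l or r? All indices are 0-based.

[0,7] -4+34=30 <44 → l++
[1,7] -2+34=32 <44 → l++

l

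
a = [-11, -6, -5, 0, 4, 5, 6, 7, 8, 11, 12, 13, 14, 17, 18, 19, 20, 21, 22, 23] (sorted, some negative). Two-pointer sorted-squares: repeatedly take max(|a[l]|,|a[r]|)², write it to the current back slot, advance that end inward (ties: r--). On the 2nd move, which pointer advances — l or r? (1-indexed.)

r

l=1 r=20: |-11|<=|23| out[20]=529, r--
l=1 r=19: |-11|<=|22| out[19]=484, r--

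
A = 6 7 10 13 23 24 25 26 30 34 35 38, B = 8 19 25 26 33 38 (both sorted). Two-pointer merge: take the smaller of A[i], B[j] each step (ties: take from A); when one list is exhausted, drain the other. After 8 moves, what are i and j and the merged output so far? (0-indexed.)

i=0 j=0: A[i]=6<=B[j]=8 take 6, i++
i=1 j=0: A[i]=7<=B[j]=8 take 7, i++
i=2 j=0: A[i]=10>B[j]=8 take 8, j++
i=2 j=1: A[i]=10<=B[j]=19 take 10, i++
i=3 j=1: A[i]=13<=B[j]=19 take 13, i++
i=4 j=1: A[i]=23>B[j]=19 take 19, j++
i=4 j=2: A[i]=23<=B[j]=25 take 23, i++
i=5 j=2: A[i]=24<=B[j]=25 take 24, i++

i=6, j=2, merged so far=[6, 7, 8, 10, 13, 19, 23, 24]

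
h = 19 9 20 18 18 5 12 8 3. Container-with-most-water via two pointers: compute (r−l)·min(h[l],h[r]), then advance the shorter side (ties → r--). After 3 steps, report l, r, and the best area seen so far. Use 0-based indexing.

[0,8] min(19,3)*8=24 best=24 * → r--
[0,7] min(19,8)*7=56 best=56 * → r--
[0,6] min(19,12)*6=72 best=72 * → r--

l=0, r=5, best area=72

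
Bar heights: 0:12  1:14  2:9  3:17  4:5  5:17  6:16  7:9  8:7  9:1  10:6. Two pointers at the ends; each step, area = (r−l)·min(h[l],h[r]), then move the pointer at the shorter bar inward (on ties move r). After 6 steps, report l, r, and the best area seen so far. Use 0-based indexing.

l=2, r=6, best area=72

l=0 r=10: min(12,6)*10=60 best=60 *, r--
l=0 r=9: min(12,1)*9=9 best=60, r--
l=0 r=8: min(12,7)*8=56 best=60, r--
l=0 r=7: min(12,9)*7=63 best=63 *, r--
l=0 r=6: min(12,16)*6=72 best=72 *, l++
l=1 r=6: min(14,16)*5=70 best=72, l++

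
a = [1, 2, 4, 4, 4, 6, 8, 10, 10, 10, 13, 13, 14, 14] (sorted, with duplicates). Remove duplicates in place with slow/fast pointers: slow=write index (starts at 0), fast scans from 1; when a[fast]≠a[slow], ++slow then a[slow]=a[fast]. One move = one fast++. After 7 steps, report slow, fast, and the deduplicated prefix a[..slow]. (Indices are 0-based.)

slow=0 fast=1: a[fast]=2≠a[slow]=1 write a[1]=2, slow++,fast++
slow=1 fast=2: a[fast]=4≠a[slow]=2 write a[2]=4, slow++,fast++
slow=2 fast=3: a[fast]=4=a[slow] dup, fast++
slow=2 fast=4: a[fast]=4=a[slow] dup, fast++
slow=2 fast=5: a[fast]=6≠a[slow]=4 write a[3]=6, slow++,fast++
slow=3 fast=6: a[fast]=8≠a[slow]=6 write a[4]=8, slow++,fast++
slow=4 fast=7: a[fast]=10≠a[slow]=8 write a[5]=10, slow++,fast++

slow=5, fast=8, prefix=[1, 2, 4, 6, 8, 10]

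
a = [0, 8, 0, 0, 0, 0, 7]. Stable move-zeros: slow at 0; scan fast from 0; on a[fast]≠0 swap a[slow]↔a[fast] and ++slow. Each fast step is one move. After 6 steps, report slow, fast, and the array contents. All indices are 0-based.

(s=0,f=0) a[fast]=0 → fast++
(s=0,f=1) a[fast]=8≠0 swap→a[0]=8 → slow++,fast++
(s=1,f=2) a[fast]=0 → fast++
(s=1,f=3) a[fast]=0 → fast++
(s=1,f=4) a[fast]=0 → fast++
(s=1,f=5) a[fast]=0 → fast++

slow=1, fast=6, a=[8, 0, 0, 0, 0, 0, 7]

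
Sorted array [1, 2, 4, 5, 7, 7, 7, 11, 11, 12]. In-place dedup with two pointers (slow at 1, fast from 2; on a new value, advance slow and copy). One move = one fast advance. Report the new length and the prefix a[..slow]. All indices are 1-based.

(s=1,f=2) a[fast]=2≠a[slow]=1 write a[2]=2 → slow++,fast++
(s=2,f=3) a[fast]=4≠a[slow]=2 write a[3]=4 → slow++,fast++
(s=3,f=4) a[fast]=5≠a[slow]=4 write a[4]=5 → slow++,fast++
(s=4,f=5) a[fast]=7≠a[slow]=5 write a[5]=7 → slow++,fast++
(s=5,f=6) a[fast]=7=a[slow] dup → fast++
(s=5,f=7) a[fast]=7=a[slow] dup → fast++
(s=5,f=8) a[fast]=11≠a[slow]=7 write a[6]=11 → slow++,fast++
(s=6,f=9) a[fast]=11=a[slow] dup → fast++
(s=6,f=10) a[fast]=12≠a[slow]=11 write a[7]=12 → slow++,fast++

length 7; prefix = [1, 2, 4, 5, 7, 11, 12]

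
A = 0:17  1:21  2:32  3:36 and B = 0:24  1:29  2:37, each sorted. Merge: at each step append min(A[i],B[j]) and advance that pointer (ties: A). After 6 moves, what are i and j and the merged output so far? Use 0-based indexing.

i=0 j=0: A[i]=17<=B[j]=24 take 17, i++
i=1 j=0: A[i]=21<=B[j]=24 take 21, i++
i=2 j=0: A[i]=32>B[j]=24 take 24, j++
i=2 j=1: A[i]=32>B[j]=29 take 29, j++
i=2 j=2: A[i]=32<=B[j]=37 take 32, i++
i=3 j=2: A[i]=36<=B[j]=37 take 36, i++

i=4, j=2, merged so far=[17, 21, 24, 29, 32, 36]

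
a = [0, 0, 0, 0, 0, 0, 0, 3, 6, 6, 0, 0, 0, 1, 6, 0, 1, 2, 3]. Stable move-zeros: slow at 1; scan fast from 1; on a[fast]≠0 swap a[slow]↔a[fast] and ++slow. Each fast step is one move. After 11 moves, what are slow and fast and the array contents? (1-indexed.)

slow=1 fast=1: a[fast]=0, fast++
slow=1 fast=2: a[fast]=0, fast++
slow=1 fast=3: a[fast]=0, fast++
slow=1 fast=4: a[fast]=0, fast++
slow=1 fast=5: a[fast]=0, fast++
slow=1 fast=6: a[fast]=0, fast++
slow=1 fast=7: a[fast]=0, fast++
slow=1 fast=8: a[fast]=3≠0 swap→a[1]=3, slow++,fast++
slow=2 fast=9: a[fast]=6≠0 swap→a[2]=6, slow++,fast++
slow=3 fast=10: a[fast]=6≠0 swap→a[3]=6, slow++,fast++
slow=4 fast=11: a[fast]=0, fast++

slow=4, fast=12, a=[3, 6, 6, 0, 0, 0, 0, 0, 0, 0, 0, 0, 0, 1, 6, 0, 1, 2, 3]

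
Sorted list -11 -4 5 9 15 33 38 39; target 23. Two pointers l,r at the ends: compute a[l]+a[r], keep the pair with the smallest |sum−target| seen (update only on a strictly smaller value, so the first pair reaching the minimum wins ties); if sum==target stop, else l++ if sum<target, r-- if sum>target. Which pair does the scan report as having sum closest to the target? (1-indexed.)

[1,8] -11+39=28 d=5 * → r--
[1,7] -11+38=27 d=4 * → r--
[1,6] -11+33=22 d=1 * → l++
[2,6] -4+33=29 d=6 → r--
[2,5] -4+15=11 d=12 → l++
[3,5] 5+15=20 d=3 → l++
[4,5] 9+15=24 d=1 → r--

pair (-11, 33) with sum 22 (|Δ|=1)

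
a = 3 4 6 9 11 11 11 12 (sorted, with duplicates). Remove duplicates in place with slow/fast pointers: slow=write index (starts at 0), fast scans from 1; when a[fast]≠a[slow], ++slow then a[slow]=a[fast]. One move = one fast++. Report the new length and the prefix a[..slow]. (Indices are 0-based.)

length 6; prefix = [3, 4, 6, 9, 11, 12]

(s=0,f=1) a[fast]=4≠a[slow]=3 write a[1]=4 → slow++,fast++
(s=1,f=2) a[fast]=6≠a[slow]=4 write a[2]=6 → slow++,fast++
(s=2,f=3) a[fast]=9≠a[slow]=6 write a[3]=9 → slow++,fast++
(s=3,f=4) a[fast]=11≠a[slow]=9 write a[4]=11 → slow++,fast++
(s=4,f=5) a[fast]=11=a[slow] dup → fast++
(s=4,f=6) a[fast]=11=a[slow] dup → fast++
(s=4,f=7) a[fast]=12≠a[slow]=11 write a[5]=12 → slow++,fast++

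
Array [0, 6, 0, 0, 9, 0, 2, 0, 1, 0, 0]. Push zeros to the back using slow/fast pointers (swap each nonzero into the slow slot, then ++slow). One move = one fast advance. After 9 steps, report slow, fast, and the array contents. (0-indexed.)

slow=0 fast=0: a[fast]=0, fast++
slow=0 fast=1: a[fast]=6≠0 swap→a[0]=6, slow++,fast++
slow=1 fast=2: a[fast]=0, fast++
slow=1 fast=3: a[fast]=0, fast++
slow=1 fast=4: a[fast]=9≠0 swap→a[1]=9, slow++,fast++
slow=2 fast=5: a[fast]=0, fast++
slow=2 fast=6: a[fast]=2≠0 swap→a[2]=2, slow++,fast++
slow=3 fast=7: a[fast]=0, fast++
slow=3 fast=8: a[fast]=1≠0 swap→a[3]=1, slow++,fast++

slow=4, fast=9, a=[6, 9, 2, 1, 0, 0, 0, 0, 0, 0, 0]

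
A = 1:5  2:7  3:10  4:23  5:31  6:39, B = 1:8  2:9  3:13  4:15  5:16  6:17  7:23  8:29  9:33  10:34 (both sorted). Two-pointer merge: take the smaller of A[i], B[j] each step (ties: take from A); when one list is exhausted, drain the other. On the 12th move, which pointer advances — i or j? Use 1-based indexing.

j

[i=1,j=1] A[i]=5<=B[j]=8 take 5 → i++
[i=2,j=1] A[i]=7<=B[j]=8 take 7 → i++
[i=3,j=1] A[i]=10>B[j]=8 take 8 → j++
[i=3,j=2] A[i]=10>B[j]=9 take 9 → j++
[i=3,j=3] A[i]=10<=B[j]=13 take 10 → i++
[i=4,j=3] A[i]=23>B[j]=13 take 13 → j++
[i=4,j=4] A[i]=23>B[j]=15 take 15 → j++
[i=4,j=5] A[i]=23>B[j]=16 take 16 → j++
[i=4,j=6] A[i]=23>B[j]=17 take 17 → j++
[i=4,j=7] A[i]=23<=B[j]=23 take 23 → i++
[i=5,j=7] A[i]=31>B[j]=23 take 23 → j++
[i=5,j=8] A[i]=31>B[j]=29 take 29 → j++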